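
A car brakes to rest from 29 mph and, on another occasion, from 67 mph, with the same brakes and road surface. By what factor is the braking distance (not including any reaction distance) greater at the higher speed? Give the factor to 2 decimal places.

Factor ≈ 5.34

Braking distance d = v²/(2a), so with a fixed, d ∝ v².
Factor = (67/29)² = 2.3103² = 5.3375.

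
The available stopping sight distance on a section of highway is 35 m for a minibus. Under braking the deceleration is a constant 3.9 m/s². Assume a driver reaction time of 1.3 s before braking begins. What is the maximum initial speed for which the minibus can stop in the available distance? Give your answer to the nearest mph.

Maximum speed ≈ 27 mph

Stopping distance: v·t_r + v²/(2a) = 35 with t_r = 1.3 s and a = 3.900 m/s².
So v² + 10.140 v − 273.00 = 0.
Positive root: v = −a·t_r + √((a·t_r)² + 2a·d) = −5.070 + √(25.705 + 273.00) = 12.2131 m/s.
12.2131 m/s ÷ 0.44704 = 27.320 mph.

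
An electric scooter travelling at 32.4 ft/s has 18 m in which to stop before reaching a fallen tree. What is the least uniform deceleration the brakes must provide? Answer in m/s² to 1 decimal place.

32.4 ft/s × 0.3048 = 9.8755 m/s.
v² = 2a·d ⇒ a = v²/(2d) = 9.8755² / (2 × 18.000) = 97.526 / 36.000 = 2.7091 m/s².

Required deceleration ≈ 2.7 m/s²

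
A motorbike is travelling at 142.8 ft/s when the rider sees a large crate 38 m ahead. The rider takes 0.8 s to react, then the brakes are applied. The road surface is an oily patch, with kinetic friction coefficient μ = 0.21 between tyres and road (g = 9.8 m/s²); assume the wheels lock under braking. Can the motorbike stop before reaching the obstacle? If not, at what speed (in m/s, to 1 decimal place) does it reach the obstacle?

No — it strikes the obstacle at 43.4 m/s

142.8 ft/s × 0.3048 = 43.5254 m/s.
a = μg = 0.21 × 9.8 = 2.058 m/s².
Reaction distance = 43.5254 × 0.8 = 34.820 m.
Braking distance needed to stop: v²/(2a) = 1894.460 / 4.116 = 460.267 m, so total needed = 34.820 + 460.267 = 495.087 m > 38 m — it cannot stop.
Distance remaining when braking begins: 38 − 34.820 = 3.180 m.
v² = v₀² − 2a·d = 1894.460 − 2 × 2.058 × 3.180 = 1881.371 m²/s².
v = √1881.371 = 43.375 m/s.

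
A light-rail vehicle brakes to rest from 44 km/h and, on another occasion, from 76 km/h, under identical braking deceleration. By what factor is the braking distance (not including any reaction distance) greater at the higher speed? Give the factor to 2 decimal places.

Factor ≈ 2.98

Braking distance d = v²/(2a), so with a fixed, d ∝ v².
Factor = (76/44)² = 1.7273² = 2.9836.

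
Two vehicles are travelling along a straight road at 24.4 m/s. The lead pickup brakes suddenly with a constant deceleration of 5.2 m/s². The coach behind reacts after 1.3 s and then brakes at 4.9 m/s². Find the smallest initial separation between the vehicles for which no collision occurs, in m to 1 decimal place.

Minimum gap ≈ 35.2 m

Leader travels v²/(2a_L) = 595.360 / 10.400 = 57.246 m before stopping.
Follower covers v·t_r = 24.4000 × 1.3 = 31.720 m while reacting, then v²/(2a_F) = 595.360 / 9.800 = 60.751 m while braking, for a total of 31.720 + 60.751 = 92.471 m.
Since a_F ≤ a_L and the follower starts braking later, the follower is never slower than the leader, so the closest approach is when both have stopped.
Minimum gap = 92.471 − 57.246 = 35.225 m.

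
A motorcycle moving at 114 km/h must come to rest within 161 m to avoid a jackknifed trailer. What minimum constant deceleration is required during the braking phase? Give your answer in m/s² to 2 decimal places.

114 km/h ÷ 3.6 = 31.6667 m/s.
v² = 2a·d ⇒ a = v²/(2d) = 31.6667² / (2 × 161.000) = 1002.780 / 322.000 = 3.1142 m/s².

Required deceleration ≈ 3.11 m/s²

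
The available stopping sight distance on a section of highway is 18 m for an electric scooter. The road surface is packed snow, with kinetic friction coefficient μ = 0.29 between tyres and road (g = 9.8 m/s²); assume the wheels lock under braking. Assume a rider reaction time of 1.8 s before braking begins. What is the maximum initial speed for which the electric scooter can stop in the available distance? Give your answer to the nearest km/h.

a = μg = 0.29 × 9.8 = 2.842 m/s².
Stopping distance: v·t_r + v²/(2a) = 18 with t_r = 1.8 s and a = 2.842 m/s².
So v² + 10.231 v − 102.31 = 0.
Positive root: v = −a·t_r + √((a·t_r)² + 2a·d) = −5.116 + √(26.173 + 102.31) = 6.2190 m/s.
6.2190 m/s × 3.6 = 22.388 km/h.

Maximum speed ≈ 22 km/h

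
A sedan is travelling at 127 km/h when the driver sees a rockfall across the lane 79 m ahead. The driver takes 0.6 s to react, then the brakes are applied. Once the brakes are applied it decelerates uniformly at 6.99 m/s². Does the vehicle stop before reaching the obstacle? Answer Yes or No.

No

127 km/h ÷ 3.6 = 35.2778 m/s.
Reaction distance = 35.2778 × 0.6 = 21.167 m.
Braking distance = v²/(2a) = 1244.523 / 13.980 = 89.022 m.
Total stopping distance = 21.167 + 89.022 = 110.189 m, vs 79 m available — it cannot stop in time and overshoots by 110.189 − 79 = 31.189 m.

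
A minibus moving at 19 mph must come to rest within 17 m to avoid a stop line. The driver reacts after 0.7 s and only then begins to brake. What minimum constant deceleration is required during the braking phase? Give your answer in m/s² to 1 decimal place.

Required deceleration ≈ 3.3 m/s²

19 mph × 0.44704 = 8.4938 m/s.
Distance covered during reaction = 8.4938 × 0.7 = 5.946 m.
Distance available for braking: 17 − 5.946 = 11.054 m.
v² = 2a·d ⇒ a = v²/(2d) = 8.4938² / (2 × 11.054) = 72.145 / 22.108 = 3.2633 m/s².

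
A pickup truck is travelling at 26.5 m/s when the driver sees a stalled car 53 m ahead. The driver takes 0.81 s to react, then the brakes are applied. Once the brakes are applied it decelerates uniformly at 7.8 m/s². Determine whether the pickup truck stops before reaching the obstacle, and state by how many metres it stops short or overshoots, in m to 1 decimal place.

Reaction distance = 26.5000 × 0.81 = 21.465 m.
Braking distance = v²/(2a) = 702.250 / 15.600 = 45.016 m.
Total stopping distance = 21.465 + 45.016 = 66.481 m, vs 53 m available — it cannot stop in time and overshoots by 66.481 − 53 = 13.481 m.

No — it overshoots by 13.5 m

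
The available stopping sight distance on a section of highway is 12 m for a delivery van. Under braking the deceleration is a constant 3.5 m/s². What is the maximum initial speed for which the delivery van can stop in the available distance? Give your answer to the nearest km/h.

Maximum speed ≈ 33 km/h

v²/(2a) = d ⇒ v = √(2 × 3.500 × 12) = √84.00 = 9.1652 m/s.
9.1652 m/s × 3.6 = 32.995 km/h.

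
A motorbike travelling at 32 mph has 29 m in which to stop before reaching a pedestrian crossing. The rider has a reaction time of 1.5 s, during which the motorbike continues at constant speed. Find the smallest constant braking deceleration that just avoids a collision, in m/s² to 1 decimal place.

32 mph × 0.44704 = 14.3053 m/s.
Distance covered during reaction = 14.3053 × 1.5 = 21.458 m.
Distance available for braking: 29 − 21.458 = 7.542 m.
v² = 2a·d ⇒ a = v²/(2d) = 14.3053² / (2 × 7.542) = 204.642 / 15.084 = 13.5668 m/s².

Required deceleration ≈ 13.6 m/s²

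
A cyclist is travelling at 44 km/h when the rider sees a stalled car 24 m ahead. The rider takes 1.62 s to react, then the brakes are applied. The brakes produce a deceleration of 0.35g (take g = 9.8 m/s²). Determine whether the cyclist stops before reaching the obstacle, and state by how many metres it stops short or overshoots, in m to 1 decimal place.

44 km/h ÷ 3.6 = 12.2222 m/s.
a = 0.35 × 9.8 = 3.430 m/s².
Reaction distance = 12.2222 × 1.62 = 19.800 m.
Braking distance = v²/(2a) = 149.382 / 6.860 = 21.776 m.
Total stopping distance = 19.800 + 21.776 = 41.576 m, vs 24 m available — it cannot stop in time and overshoots by 41.576 − 24 = 17.576 m.

No — it overshoots by 17.6 m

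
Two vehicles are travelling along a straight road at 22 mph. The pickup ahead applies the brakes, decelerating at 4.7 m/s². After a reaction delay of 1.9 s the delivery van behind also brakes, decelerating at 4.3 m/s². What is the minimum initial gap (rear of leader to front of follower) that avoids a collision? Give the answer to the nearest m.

22 mph × 0.44704 = 9.8349 m/s.
Leader travels v²/(2a_L) = 96.725 / 9.400 = 10.290 m before stopping.
Follower covers v·t_r = 9.8349 × 1.9 = 18.686 m while reacting, then v²/(2a_F) = 96.725 / 8.600 = 11.247 m while braking, for a total of 18.686 + 11.247 = 29.933 m.
Since a_F ≤ a_L and the follower starts braking later, the follower is never slower than the leader, so the closest approach is when both have stopped.
Minimum gap = 29.933 − 10.290 = 19.643 m.

Minimum gap ≈ 20 m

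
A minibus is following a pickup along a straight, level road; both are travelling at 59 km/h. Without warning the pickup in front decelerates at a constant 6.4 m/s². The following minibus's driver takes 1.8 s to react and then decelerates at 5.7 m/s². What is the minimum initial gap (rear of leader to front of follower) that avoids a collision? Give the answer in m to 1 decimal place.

Minimum gap ≈ 32.1 m

59 km/h ÷ 3.6 = 16.3889 m/s.
Leader travels v²/(2a_L) = 268.596 / 12.800 = 20.984 m before stopping.
Follower covers v·t_r = 16.3889 × 1.8 = 29.500 m while reacting, then v²/(2a_F) = 268.596 / 11.400 = 23.561 m while braking, for a total of 29.500 + 23.561 = 53.061 m.
Since a_F ≤ a_L and the follower starts braking later, the follower is never slower than the leader, so the closest approach is when both have stopped.
Minimum gap = 53.061 − 20.984 = 32.077 m.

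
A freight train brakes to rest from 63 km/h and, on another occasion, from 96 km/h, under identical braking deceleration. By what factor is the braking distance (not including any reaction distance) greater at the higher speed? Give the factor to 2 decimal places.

Braking distance d = v²/(2a), so with a fixed, d ∝ v².
Factor = (96/63)² = 1.5238² = 2.3220.

Factor ≈ 2.32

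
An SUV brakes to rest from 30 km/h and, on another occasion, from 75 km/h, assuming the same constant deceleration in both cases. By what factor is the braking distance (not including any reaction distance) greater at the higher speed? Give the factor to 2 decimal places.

Braking distance d = v²/(2a), so with a fixed, d ∝ v².
Factor = (75/30)² = 2.5000² = 6.2500.

Factor ≈ 6.25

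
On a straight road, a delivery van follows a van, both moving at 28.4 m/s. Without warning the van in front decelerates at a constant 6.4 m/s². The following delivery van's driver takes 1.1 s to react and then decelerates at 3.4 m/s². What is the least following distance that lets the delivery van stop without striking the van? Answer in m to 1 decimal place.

Leader travels v²/(2a_L) = 806.560 / 12.800 = 63.012 m before stopping.
Follower covers v·t_r = 28.4000 × 1.1 = 31.240 m while reacting, then v²/(2a_F) = 806.560 / 6.800 = 118.612 m while braking, for a total of 31.240 + 118.612 = 149.852 m.
Since a_F ≤ a_L and the follower starts braking later, the follower is never slower than the leader, so the closest approach is when both have stopped.
Minimum gap = 149.852 − 63.012 = 86.840 m.

Minimum gap ≈ 86.8 m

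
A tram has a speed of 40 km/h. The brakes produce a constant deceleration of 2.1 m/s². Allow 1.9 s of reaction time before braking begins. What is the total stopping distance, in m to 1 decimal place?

40 km/h ÷ 3.6 = 11.1111 m/s.
Reaction distance = v·t_r = 11.1111 × 1.9 = 21.111 m.
Braking distance = v²/(2a) = 11.1111² / (2 × 2.100) = 123.457 / 4.200 = 29.395 m.
Total = 21.111 + 29.395 = 50.506 m.

Total stopping distance ≈ 50.5 m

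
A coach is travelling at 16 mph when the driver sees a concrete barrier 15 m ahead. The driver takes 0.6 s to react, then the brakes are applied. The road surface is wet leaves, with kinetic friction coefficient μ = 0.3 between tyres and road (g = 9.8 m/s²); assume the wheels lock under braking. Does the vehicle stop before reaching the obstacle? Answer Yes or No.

Yes

16 mph × 0.44704 = 7.1526 m/s.
a = μg = 0.3 × 9.8 = 2.940 m/s².
Reaction distance = 7.1526 × 0.6 = 4.292 m.
Braking distance = v²/(2a) = 51.160 / 5.880 = 8.701 m.
Total stopping distance = 4.292 + 8.701 = 12.993 m, vs 15 m available — it stops with 15 − 12.993 = 2.007 m to spare.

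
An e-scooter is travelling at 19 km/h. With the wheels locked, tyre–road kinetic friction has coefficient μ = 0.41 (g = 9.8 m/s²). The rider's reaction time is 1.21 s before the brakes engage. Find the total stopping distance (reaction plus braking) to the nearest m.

Total stopping distance ≈ 10 m

19 km/h ÷ 3.6 = 5.2778 m/s.
a = μg = 0.41 × 9.8 = 4.018 m/s².
Reaction distance = v·t_r = 5.2778 × 1.21 = 6.386 m.
Braking distance = v²/(2a) = 5.2778² / (2 × 4.018) = 27.855 / 8.036 = 3.466 m.
Total = 6.386 + 3.466 = 9.852 m.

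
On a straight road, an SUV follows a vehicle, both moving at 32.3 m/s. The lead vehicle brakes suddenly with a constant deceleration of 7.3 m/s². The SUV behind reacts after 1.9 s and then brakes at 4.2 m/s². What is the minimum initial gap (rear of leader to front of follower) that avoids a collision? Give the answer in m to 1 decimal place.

Minimum gap ≈ 114.1 m

Leader travels v²/(2a_L) = 1043.290 / 14.600 = 71.458 m before stopping.
Follower covers v·t_r = 32.3000 × 1.9 = 61.370 m while reacting, then v²/(2a_F) = 1043.290 / 8.400 = 124.201 m while braking, for a total of 61.370 + 124.201 = 185.571 m.
Since a_F ≤ a_L and the follower starts braking later, the follower is never slower than the leader, so the closest approach is when both have stopped.
Minimum gap = 185.571 − 71.458 = 114.113 m.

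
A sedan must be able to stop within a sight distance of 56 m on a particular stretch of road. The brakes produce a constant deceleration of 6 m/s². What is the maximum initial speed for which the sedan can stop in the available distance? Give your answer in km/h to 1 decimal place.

Maximum speed ≈ 93.3 km/h

v²/(2a) = d ⇒ v = √(2 × 6.000 × 56) = √672.00 = 25.9230 m/s.
25.9230 m/s × 3.6 = 93.323 km/h.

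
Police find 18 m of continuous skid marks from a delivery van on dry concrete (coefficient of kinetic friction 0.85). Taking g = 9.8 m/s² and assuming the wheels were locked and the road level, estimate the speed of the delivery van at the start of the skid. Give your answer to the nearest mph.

Deceleration a = μg = 0.85 × 9.8 = 8.330 m/s².
v = √(2a·d) = √(2 × 8.330 × 18) = √299.880 = 17.3170 m/s.
= 17.3170 ÷ 0.44704 = 38.737 mph.

Initial speed ≈ 39 mph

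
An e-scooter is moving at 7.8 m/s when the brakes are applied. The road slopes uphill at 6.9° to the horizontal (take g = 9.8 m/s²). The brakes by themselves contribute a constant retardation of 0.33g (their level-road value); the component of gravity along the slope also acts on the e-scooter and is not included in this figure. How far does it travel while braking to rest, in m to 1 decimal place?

a = 0.33 × 9.8 = 3.234 m/s².
Gravity along the uphill slope adds to the braking deceleration: a_eff = 3.234 + 9.8·sin 6.9° = 3.234 + 1.177 = 4.411 m/s².
Braking distance = v²/(2a) = 7.8000² / (2 × 4.411) = 60.840 / 8.822 = 6.896 m.

Braking distance ≈ 6.9 m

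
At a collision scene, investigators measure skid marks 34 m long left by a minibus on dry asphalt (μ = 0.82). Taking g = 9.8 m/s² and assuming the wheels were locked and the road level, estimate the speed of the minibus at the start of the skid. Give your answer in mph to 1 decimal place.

Initial speed ≈ 52.3 mph

Deceleration a = μg = 0.82 × 9.8 = 8.036 m/s².
v = √(2a·d) = √(2 × 8.036 × 34) = √546.448 = 23.3762 m/s.
= 23.3762 ÷ 0.44704 = 52.291 mph.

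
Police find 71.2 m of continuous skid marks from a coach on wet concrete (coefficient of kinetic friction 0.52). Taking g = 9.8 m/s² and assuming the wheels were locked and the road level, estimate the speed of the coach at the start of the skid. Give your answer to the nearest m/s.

Deceleration a = μg = 0.52 × 9.8 = 5.096 m/s².
v = √(2a·d) = √(2 × 5.096 × 71.2) = √725.670 = 26.9383 m/s.

Initial speed ≈ 27 m/s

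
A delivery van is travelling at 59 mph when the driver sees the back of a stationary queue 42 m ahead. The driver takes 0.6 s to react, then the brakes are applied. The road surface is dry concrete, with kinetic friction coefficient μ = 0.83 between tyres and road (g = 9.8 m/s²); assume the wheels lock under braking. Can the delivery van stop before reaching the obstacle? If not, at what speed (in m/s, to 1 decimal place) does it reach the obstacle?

No — it strikes the obstacle at 16.4 m/s

59 mph × 0.44704 = 26.3754 m/s.
a = μg = 0.83 × 9.8 = 8.134 m/s².
Reaction distance = 26.3754 × 0.6 = 15.825 m.
Braking distance needed to stop: v²/(2a) = 695.662 / 16.268 = 42.763 m, so total needed = 15.825 + 42.763 = 58.588 m > 42 m — it cannot stop.
Distance remaining when braking begins: 42 − 15.825 = 26.175 m.
v² = v₀² − 2a·d = 695.662 − 2 × 8.134 × 26.175 = 269.847 m²/s².
v = √269.847 = 16.427 m/s.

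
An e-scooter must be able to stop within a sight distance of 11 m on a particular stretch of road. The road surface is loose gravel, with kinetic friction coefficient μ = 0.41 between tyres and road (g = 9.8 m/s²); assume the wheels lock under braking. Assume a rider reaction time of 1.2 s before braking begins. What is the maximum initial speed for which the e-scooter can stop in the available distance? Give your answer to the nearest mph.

a = μg = 0.41 × 9.8 = 4.018 m/s².
Stopping distance: v·t_r + v²/(2a) = 11 with t_r = 1.2 s and a = 4.018 m/s².
So v² + 9.643 v − 88.40 = 0.
Positive root: v = −a·t_r + √((a·t_r)² + 2a·d) = −4.822 + √(23.252 + 88.40) = 5.7446 m/s.
5.7446 m/s ÷ 0.44704 = 12.850 mph.

Maximum speed ≈ 13 mph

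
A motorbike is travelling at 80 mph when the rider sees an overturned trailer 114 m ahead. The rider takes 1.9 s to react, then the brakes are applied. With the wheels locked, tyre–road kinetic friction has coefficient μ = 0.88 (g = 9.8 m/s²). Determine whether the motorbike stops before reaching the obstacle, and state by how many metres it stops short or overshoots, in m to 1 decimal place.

No — it overshoots by 28.1 m

80 mph × 0.44704 = 35.7632 m/s.
a = μg = 0.88 × 9.8 = 8.624 m/s².
Reaction distance = 35.7632 × 1.9 = 67.950 m.
Braking distance = v²/(2a) = 1279.006 / 17.248 = 74.154 m.
Total stopping distance = 67.950 + 74.154 = 142.104 m, vs 114 m available — it cannot stop in time and overshoots by 142.104 − 114 = 28.104 m.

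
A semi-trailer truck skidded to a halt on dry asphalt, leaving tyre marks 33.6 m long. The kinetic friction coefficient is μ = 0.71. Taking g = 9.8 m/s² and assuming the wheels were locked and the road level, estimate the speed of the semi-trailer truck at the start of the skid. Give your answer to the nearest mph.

Initial speed ≈ 48 mph

Deceleration a = μg = 0.71 × 9.8 = 6.958 m/s².
v = √(2a·d) = √(2 × 6.958 × 33.6) = √467.578 = 21.6236 m/s.
= 21.6236 ÷ 0.44704 = 48.371 mph.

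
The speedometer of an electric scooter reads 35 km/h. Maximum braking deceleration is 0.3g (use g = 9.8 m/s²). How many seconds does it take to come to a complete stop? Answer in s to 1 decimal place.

Braking time ≈ 3.3 s

35 km/h ÷ 3.6 = 9.7222 m/s.
a = 0.3 × 9.8 = 2.940 m/s².
Braking time = v/a = 9.7222 / 2.940 = 3.307 s.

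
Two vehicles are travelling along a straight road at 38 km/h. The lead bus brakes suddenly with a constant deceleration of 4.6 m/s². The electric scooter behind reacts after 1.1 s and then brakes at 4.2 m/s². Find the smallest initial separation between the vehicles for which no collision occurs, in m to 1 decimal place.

Minimum gap ≈ 12.8 m

38 km/h ÷ 3.6 = 10.5556 m/s.
Leader travels v²/(2a_L) = 111.421 / 9.200 = 12.111 m before stopping.
Follower covers v·t_r = 10.5556 × 1.1 = 11.611 m while reacting, then v²/(2a_F) = 111.421 / 8.400 = 13.264 m while braking, for a total of 11.611 + 13.264 = 24.875 m.
Since a_F ≤ a_L and the follower starts braking later, the follower is never slower than the leader, so the closest approach is when both have stopped.
Minimum gap = 24.875 − 12.111 = 12.764 m.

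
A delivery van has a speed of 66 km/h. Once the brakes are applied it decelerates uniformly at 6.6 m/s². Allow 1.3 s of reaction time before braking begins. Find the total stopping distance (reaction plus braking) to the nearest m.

Total stopping distance ≈ 49 m

66 km/h ÷ 3.6 = 18.3333 m/s.
Reaction distance = v·t_r = 18.3333 × 1.3 = 23.833 m.
Braking distance = v²/(2a) = 18.3333² / (2 × 6.600) = 336.110 / 13.200 = 25.463 m.
Total = 23.833 + 25.463 = 49.296 m.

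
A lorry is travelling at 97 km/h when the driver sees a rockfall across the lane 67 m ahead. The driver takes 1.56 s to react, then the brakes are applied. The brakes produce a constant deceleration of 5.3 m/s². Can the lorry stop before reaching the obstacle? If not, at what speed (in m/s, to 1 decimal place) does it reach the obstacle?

No — it strikes the obstacle at 21.5 m/s

97 km/h ÷ 3.6 = 26.9444 m/s.
Reaction distance = 26.9444 × 1.56 = 42.033 m.
Braking distance needed to stop: v²/(2a) = 726.001 / 10.600 = 68.491 m, so total needed = 42.033 + 68.491 = 110.524 m > 67 m — it cannot stop.
Distance remaining when braking begins: 67 − 42.033 = 24.967 m.
v² = v₀² − 2a·d = 726.001 − 2 × 5.300 × 24.967 = 461.351 m²/s².
v = √461.351 = 21.479 m/s.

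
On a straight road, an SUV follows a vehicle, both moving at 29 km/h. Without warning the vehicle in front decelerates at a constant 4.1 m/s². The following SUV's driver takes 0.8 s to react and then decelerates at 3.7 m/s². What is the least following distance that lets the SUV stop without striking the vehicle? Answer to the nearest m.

29 km/h ÷ 3.6 = 8.0556 m/s.
Leader travels v²/(2a_L) = 64.893 / 8.200 = 7.914 m before stopping.
Follower covers v·t_r = 8.0556 × 0.8 = 6.444 m while reacting, then v²/(2a_F) = 64.893 / 7.400 = 8.769 m while braking, for a total of 6.444 + 8.769 = 15.213 m.
Since a_F ≤ a_L and the follower starts braking later, the follower is never slower than the leader, so the closest approach is when both have stopped.
Minimum gap = 15.213 − 7.914 = 7.299 m.

Minimum gap ≈ 7 m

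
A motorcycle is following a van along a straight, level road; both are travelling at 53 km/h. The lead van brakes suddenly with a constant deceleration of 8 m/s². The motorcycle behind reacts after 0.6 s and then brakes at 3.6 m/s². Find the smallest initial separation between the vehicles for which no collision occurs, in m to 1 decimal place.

53 km/h ÷ 3.6 = 14.7222 m/s.
Leader travels v²/(2a_L) = 216.743 / 16.000 = 13.546 m before stopping.
Follower covers v·t_r = 14.7222 × 0.6 = 8.833 m while reacting, then v²/(2a_F) = 216.743 / 7.200 = 30.103 m while braking, for a total of 8.833 + 30.103 = 38.936 m.
Since a_F ≤ a_L and the follower starts braking later, the follower is never slower than the leader, so the closest approach is when both have stopped.
Minimum gap = 38.936 − 13.546 = 25.390 m.

Minimum gap ≈ 25.4 m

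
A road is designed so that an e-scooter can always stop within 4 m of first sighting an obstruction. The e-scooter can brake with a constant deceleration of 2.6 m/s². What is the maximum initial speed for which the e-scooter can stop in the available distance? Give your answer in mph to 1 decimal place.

Maximum speed ≈ 10.2 mph

v²/(2a) = d ⇒ v = √(2 × 2.600 × 4) = √20.80 = 4.5607 m/s.
4.5607 m/s ÷ 0.44704 = 10.202 mph.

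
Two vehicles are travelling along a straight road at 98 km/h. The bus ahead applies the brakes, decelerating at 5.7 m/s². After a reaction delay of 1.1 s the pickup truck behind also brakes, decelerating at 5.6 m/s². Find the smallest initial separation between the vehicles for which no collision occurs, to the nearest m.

98 km/h ÷ 3.6 = 27.2222 m/s.
Leader travels v²/(2a_L) = 741.048 / 11.400 = 65.004 m before stopping.
Follower covers v·t_r = 27.2222 × 1.1 = 29.944 m while reacting, then v²/(2a_F) = 741.048 / 11.200 = 66.165 m while braking, for a total of 29.944 + 66.165 = 96.109 m.
Since a_F ≤ a_L and the follower starts braking later, the follower is never slower than the leader, so the closest approach is when both have stopped.
Minimum gap = 96.109 − 65.004 = 31.105 m.

Minimum gap ≈ 31 m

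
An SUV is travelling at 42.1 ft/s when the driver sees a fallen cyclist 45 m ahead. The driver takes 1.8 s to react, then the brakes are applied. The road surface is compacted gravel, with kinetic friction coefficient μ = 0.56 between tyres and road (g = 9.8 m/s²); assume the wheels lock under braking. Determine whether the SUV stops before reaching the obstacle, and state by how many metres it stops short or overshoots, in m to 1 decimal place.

42.1 ft/s × 0.3048 = 12.8321 m/s.
a = μg = 0.56 × 9.8 = 5.488 m/s².
Reaction distance = 12.8321 × 1.8 = 23.098 m.
Braking distance = v²/(2a) = 164.663 / 10.976 = 15.002 m.
Total stopping distance = 23.098 + 15.002 = 38.100 m, vs 45 m available — it stops with 45 − 38.100 = 6.900 m to spare.

Yes — it stops 6.9 m short of the obstacle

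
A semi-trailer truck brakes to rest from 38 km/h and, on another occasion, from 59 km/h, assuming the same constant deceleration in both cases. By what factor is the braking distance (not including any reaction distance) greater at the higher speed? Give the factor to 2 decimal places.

Braking distance d = v²/(2a), so with a fixed, d ∝ v².
Factor = (59/38)² = 1.5526² = 2.4106.

Factor ≈ 2.41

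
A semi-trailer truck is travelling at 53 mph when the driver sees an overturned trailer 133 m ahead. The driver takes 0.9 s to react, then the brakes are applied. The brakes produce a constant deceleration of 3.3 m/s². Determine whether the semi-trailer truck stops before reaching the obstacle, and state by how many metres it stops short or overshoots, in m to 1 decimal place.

53 mph × 0.44704 = 23.6931 m/s.
Reaction distance = 23.6931 × 0.9 = 21.324 m.
Braking distance = v²/(2a) = 561.363 / 6.600 = 85.055 m.
Total stopping distance = 21.324 + 85.055 = 106.379 m, vs 133 m available — it stops with 133 − 106.379 = 26.621 m to spare.

Yes — it stops 26.6 m short of the obstacle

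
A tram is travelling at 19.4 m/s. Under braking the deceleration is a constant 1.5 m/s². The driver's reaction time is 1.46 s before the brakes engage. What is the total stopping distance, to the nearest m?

Reaction distance = v·t_r = 19.4000 × 1.46 = 28.324 m.
Braking distance = v²/(2a) = 19.4000² / (2 × 1.500) = 376.360 / 3.000 = 125.453 m.
Total = 28.324 + 125.453 = 153.777 m.

Total stopping distance ≈ 154 m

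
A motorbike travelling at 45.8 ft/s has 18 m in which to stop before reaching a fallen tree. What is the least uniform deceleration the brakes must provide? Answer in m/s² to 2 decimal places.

Required deceleration ≈ 5.41 m/s²

45.8 ft/s × 0.3048 = 13.9598 m/s.
v² = 2a·d ⇒ a = v²/(2d) = 13.9598² / (2 × 18.000) = 194.876 / 36.000 = 5.4132 m/s².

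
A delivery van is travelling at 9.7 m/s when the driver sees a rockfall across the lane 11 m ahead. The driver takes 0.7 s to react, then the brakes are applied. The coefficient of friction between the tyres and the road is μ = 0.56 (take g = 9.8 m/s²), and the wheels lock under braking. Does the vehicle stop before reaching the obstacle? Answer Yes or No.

a = μg = 0.56 × 9.8 = 5.488 m/s².
Reaction distance = 9.7000 × 0.7 = 6.790 m.
Braking distance = v²/(2a) = 94.090 / 10.976 = 8.572 m.
Total stopping distance = 6.790 + 8.572 = 15.362 m, vs 11 m available — it cannot stop in time and overshoots by 15.362 − 11 = 4.362 m.

No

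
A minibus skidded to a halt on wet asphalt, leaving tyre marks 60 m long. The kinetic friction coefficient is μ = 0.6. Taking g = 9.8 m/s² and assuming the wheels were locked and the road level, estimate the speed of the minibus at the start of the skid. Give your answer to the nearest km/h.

Initial speed ≈ 96 km/h

Deceleration a = μg = 0.6 × 9.8 = 5.880 m/s².
v = √(2a·d) = √(2 × 5.880 × 60) = √705.600 = 26.5631 m/s.
= 26.5631 × 3.6 = 95.627 km/h.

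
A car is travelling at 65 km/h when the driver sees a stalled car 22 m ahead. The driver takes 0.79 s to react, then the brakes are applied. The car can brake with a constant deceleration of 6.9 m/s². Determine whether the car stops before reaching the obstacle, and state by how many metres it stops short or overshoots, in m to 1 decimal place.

No — it overshoots by 15.9 m

65 km/h ÷ 3.6 = 18.0556 m/s.
Reaction distance = 18.0556 × 0.79 = 14.264 m.
Braking distance = v²/(2a) = 326.005 / 13.800 = 23.624 m.
Total stopping distance = 14.264 + 23.624 = 37.888 m, vs 22 m available — it cannot stop in time and overshoots by 37.888 − 22 = 15.888 m.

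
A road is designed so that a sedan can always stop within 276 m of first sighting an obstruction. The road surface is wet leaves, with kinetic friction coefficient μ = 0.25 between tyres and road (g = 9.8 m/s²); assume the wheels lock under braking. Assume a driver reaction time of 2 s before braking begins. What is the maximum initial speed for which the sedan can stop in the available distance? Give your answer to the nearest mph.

Maximum speed ≈ 72 mph

a = μg = 0.25 × 9.8 = 2.450 m/s².
Stopping distance: v·t_r + v²/(2a) = 276 with t_r = 2 s and a = 2.450 m/s².
So v² + 9.800 v − 1352.40 = 0.
Positive root: v = −a·t_r + √((a·t_r)² + 2a·d) = −4.900 + √(24.010 + 1352.40) = 32.2000 m/s.
32.2000 m/s ÷ 0.44704 = 72.029 mph.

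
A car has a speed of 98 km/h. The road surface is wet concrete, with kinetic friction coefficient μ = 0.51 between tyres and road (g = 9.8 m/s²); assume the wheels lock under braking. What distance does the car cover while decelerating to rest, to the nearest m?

Braking distance ≈ 74 m

98 km/h ÷ 3.6 = 27.2222 m/s.
a = μg = 0.51 × 9.8 = 4.998 m/s².
Braking distance = v²/(2a) = 27.2222² / (2 × 4.998) = 741.048 / 9.996 = 74.134 m.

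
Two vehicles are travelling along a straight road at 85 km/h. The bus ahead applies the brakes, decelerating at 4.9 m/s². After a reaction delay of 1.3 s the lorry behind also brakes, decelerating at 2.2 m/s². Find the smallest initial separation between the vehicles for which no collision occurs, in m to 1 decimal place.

85 km/h ÷ 3.6 = 23.6111 m/s.
Leader travels v²/(2a_L) = 557.484 / 9.800 = 56.886 m before stopping.
Follower covers v·t_r = 23.6111 × 1.3 = 30.694 m while reacting, then v²/(2a_F) = 557.484 / 4.400 = 126.701 m while braking, for a total of 30.694 + 126.701 = 157.395 m.
Since a_F ≤ a_L and the follower starts braking later, the follower is never slower than the leader, so the closest approach is when both have stopped.
Minimum gap = 157.395 − 56.886 = 100.509 m.

Minimum gap ≈ 100.5 m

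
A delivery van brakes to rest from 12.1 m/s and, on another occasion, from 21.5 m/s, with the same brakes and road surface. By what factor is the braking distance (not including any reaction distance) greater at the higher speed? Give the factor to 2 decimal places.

Factor ≈ 3.16

Braking distance d = v²/(2a), so with a fixed, d ∝ v².
Factor = (21.5/12.1)² = 1.7769² = 3.1574.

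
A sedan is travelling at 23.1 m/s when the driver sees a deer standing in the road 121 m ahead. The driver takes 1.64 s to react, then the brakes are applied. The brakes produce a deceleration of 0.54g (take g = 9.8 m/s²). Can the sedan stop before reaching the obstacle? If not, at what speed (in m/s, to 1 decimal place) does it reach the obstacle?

Yes — it stops about 32.7 m short of the obstacle, so it never reaches it

a = 0.54 × 9.8 = 5.292 m/s².
Reaction distance = 23.1000 × 1.64 = 37.884 m.
Braking distance = v²/(2a) = 533.610 / 10.584 = 50.417 m.
Total stopping distance = 37.884 + 50.417 = 88.301 m, vs 121 m available — it stops with 121 − 88.301 = 32.699 m to spare.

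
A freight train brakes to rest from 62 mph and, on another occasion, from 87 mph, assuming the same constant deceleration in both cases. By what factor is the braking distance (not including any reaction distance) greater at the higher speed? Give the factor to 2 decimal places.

Factor ≈ 1.97

Braking distance d = v²/(2a), so with a fixed, d ∝ v².
Factor = (87/62)² = 1.4032² = 1.9690.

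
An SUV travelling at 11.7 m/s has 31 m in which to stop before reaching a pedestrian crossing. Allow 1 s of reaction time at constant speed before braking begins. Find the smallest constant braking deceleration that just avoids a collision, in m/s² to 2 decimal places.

Required deceleration ≈ 3.55 m/s²

Distance covered during reaction = 11.7000 × 1 = 11.700 m.
Distance available for braking: 31 − 11.700 = 19.300 m.
v² = 2a·d ⇒ a = v²/(2d) = 11.7000² / (2 × 19.300) = 136.890 / 38.600 = 3.5464 m/s².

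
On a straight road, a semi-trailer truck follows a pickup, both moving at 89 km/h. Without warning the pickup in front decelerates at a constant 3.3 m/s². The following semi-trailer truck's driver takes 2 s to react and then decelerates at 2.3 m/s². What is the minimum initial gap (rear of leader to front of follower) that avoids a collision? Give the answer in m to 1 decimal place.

89 km/h ÷ 3.6 = 24.7222 m/s.
Leader travels v²/(2a_L) = 611.187 / 6.600 = 92.604 m before stopping.
Follower covers v·t_r = 24.7222 × 2 = 49.444 m while reacting, then v²/(2a_F) = 611.187 / 4.600 = 132.867 m while braking, for a total of 49.444 + 132.867 = 182.311 m.
Since a_F ≤ a_L and the follower starts braking later, the follower is never slower than the leader, so the closest approach is when both have stopped.
Minimum gap = 182.311 − 92.604 = 89.707 m.

Minimum gap ≈ 89.7 m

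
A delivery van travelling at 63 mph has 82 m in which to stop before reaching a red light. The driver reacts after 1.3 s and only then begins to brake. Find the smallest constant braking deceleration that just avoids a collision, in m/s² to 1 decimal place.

63 mph × 0.44704 = 28.1635 m/s.
Distance covered during reaction = 28.1635 × 1.3 = 36.613 m.
Distance available for braking: 82 − 36.613 = 45.387 m.
v² = 2a·d ⇒ a = v²/(2d) = 28.1635² / (2 × 45.387) = 793.183 / 90.774 = 8.7380 m/s².

Required deceleration ≈ 8.7 m/s²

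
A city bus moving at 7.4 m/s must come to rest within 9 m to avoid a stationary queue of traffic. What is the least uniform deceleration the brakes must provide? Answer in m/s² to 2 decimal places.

v² = 2a·d ⇒ a = v²/(2d) = 7.4000² / (2 × 9.000) = 54.760 / 18.000 = 3.0422 m/s².

Required deceleration ≈ 3.04 m/s²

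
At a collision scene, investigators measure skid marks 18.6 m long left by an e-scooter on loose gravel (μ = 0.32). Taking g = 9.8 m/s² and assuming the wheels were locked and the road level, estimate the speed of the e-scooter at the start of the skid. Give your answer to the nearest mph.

Deceleration a = μg = 0.32 × 9.8 = 3.136 m/s².
v = √(2a·d) = √(2 × 3.136 × 18.6) = √116.659 = 10.8009 m/s.
= 10.8009 ÷ 0.44704 = 24.161 mph.

Initial speed ≈ 24 mph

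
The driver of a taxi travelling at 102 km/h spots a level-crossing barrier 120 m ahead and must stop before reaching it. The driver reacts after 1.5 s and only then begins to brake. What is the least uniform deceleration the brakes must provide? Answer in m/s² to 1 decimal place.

102 km/h ÷ 3.6 = 28.3333 m/s.
Distance covered during reaction = 28.3333 × 1.5 = 42.500 m.
Distance available for braking: 120 − 42.500 = 77.500 m.
v² = 2a·d ⇒ a = v²/(2d) = 28.3333² / (2 × 77.500) = 802.776 / 155.000 = 5.1792 m/s².

Required deceleration ≈ 5.2 m/s²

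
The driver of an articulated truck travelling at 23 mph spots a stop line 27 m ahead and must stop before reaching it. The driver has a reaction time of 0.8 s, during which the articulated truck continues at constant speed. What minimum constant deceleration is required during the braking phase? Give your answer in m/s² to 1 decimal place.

23 mph × 0.44704 = 10.2819 m/s.
Distance covered during reaction = 10.2819 × 0.8 = 8.226 m.
Distance available for braking: 27 − 8.226 = 18.774 m.
v² = 2a·d ⇒ a = v²/(2d) = 10.2819² / (2 × 18.774) = 105.717 / 37.548 = 2.8155 m/s².

Required deceleration ≈ 2.8 m/s²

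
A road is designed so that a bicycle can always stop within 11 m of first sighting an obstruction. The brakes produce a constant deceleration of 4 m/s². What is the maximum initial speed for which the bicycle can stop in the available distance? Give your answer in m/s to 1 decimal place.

Maximum speed ≈ 9.4 m/s

v²/(2a) = d ⇒ v = √(2 × 4.000 × 11) = √88.00 = 9.3808 m/s.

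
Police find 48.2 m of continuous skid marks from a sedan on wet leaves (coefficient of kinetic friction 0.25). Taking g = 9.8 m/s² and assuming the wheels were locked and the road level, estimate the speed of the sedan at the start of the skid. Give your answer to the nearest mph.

Deceleration a = μg = 0.25 × 9.8 = 2.450 m/s².
v = √(2a·d) = √(2 × 2.450 × 48.2) = √236.180 = 15.3681 m/s.
= 15.3681 ÷ 0.44704 = 34.377 mph.

Initial speed ≈ 34 mph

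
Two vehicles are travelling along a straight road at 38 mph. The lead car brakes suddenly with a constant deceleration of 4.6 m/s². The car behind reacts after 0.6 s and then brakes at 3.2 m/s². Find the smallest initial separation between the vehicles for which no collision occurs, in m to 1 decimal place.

38 mph × 0.44704 = 16.9875 m/s.
Leader travels v²/(2a_L) = 288.575 / 9.200 = 31.367 m before stopping.
Follower covers v·t_r = 16.9875 × 0.6 = 10.193 m while reacting, then v²/(2a_F) = 288.575 / 6.400 = 45.090 m while braking, for a total of 10.193 + 45.090 = 55.283 m.
Since a_F ≤ a_L and the follower starts braking later, the follower is never slower than the leader, so the closest approach is when both have stopped.
Minimum gap = 55.283 − 31.367 = 23.916 m.

Minimum gap ≈ 23.9 m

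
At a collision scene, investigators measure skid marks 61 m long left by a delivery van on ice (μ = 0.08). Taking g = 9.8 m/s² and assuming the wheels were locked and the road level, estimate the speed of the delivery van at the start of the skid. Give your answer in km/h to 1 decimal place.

Deceleration a = μg = 0.08 × 9.8 = 0.784 m/s².
v = √(2a·d) = √(2 × 0.784 × 61) = √95.648 = 9.7800 m/s.
= 9.7800 × 3.6 = 35.208 km/h.

Initial speed ≈ 35.2 km/h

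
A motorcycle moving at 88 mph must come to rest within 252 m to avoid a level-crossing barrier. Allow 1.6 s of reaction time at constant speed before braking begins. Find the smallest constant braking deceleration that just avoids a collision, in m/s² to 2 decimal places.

88 mph × 0.44704 = 39.3395 m/s.
Distance covered during reaction = 39.3395 × 1.6 = 62.943 m.
Distance available for braking: 252 − 62.943 = 189.057 m.
v² = 2a·d ⇒ a = v²/(2d) = 39.3395² / (2 × 189.057) = 1547.596 / 378.114 = 4.0929 m/s².

Required deceleration ≈ 4.09 m/s²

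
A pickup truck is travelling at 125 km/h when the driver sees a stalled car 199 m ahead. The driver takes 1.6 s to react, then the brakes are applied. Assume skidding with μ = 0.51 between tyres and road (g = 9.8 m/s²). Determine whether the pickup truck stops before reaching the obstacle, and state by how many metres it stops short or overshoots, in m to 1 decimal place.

125 km/h ÷ 3.6 = 34.7222 m/s.
a = μg = 0.51 × 9.8 = 4.998 m/s².
Reaction distance = 34.7222 × 1.6 = 55.556 m.
Braking distance = v²/(2a) = 1205.631 / 9.996 = 120.611 m.
Total stopping distance = 55.556 + 120.611 = 176.167 m, vs 199 m available — it stops with 199 − 176.167 = 22.833 m to spare.

Yes — it stops 22.8 m short of the obstacle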